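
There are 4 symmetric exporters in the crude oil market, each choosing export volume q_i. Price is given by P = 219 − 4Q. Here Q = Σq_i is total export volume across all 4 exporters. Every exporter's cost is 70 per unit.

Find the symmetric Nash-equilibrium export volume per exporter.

7.45

A representative exporter's profit is π_i = q_i(219 − 4Q) − 70q_i, with Q = q_i + Σ_{j≠i} q_j.
First-order condition: 149 − 8q_i − 4Σ_{j≠i} q_j = 0.
In a symmetric equilibrium every exporter chooses the same q, so Σ_{j≠i} q_j = 3q. The condition becomes 149 − 20q = 0, giving q = 149/20 = 7.45.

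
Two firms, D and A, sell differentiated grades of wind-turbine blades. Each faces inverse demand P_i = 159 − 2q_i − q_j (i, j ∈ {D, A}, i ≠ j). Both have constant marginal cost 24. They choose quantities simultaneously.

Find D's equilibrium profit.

Firm D's profit: π = q_D(159 − 2q_D − q_A) − 24q_D.
∂π/∂q_D = 135 − 4q_D − q_A = 0 ⇒ q_D = 33.75 − 0.25q_A.
The game is symmetric, so in equilibrium q_A = q_D: the reaction function gives 1.25q_D = 33.75, hence q_D = 27.
P_D = 159 − 2·27 − 27 = 78.
Profit = (78 − 24)·27 = 1458.

1458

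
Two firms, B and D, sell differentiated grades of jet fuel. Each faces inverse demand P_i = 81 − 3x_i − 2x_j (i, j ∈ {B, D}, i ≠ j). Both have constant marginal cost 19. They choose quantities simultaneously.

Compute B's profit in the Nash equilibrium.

Firm B's profit: π = x_B(81 − 3x_B − 2x_D) − 19x_B.
∂π/∂x_B = 62 − 6x_B − 2x_D = 0 ⇒ x_B = 31/3 − (1/3)x_D.
Setting x_B = x_D in the reaction function: x_B = 31/3 − (1/3)x_B, so x_B = (31/3) / (4/3) = 7.75.
P_B = 81 − 3·7.75 − 2·7.75 = 42.25.
Profit = (42.25 − 19)·7.75 = 180.1875.

180.1875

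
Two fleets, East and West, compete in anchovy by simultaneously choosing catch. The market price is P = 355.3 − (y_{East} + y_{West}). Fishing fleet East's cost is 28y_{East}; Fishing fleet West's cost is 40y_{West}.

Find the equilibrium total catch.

Fishing fleet East's profit: π = y_{East}(355.3 − (y_{East} + y_{West})) − 28y_{East}.
∂π/∂y_{East} = 327.3 − 2y_{East} − y_{West} = 0, so y_{East} = 163.65 − 0.5y_{West}.
By the same steps for West: y_{West} = 157.65 − 0.5y_{East}.
Solving the two reaction functions simultaneously: (1 − (−0.5)(−0.5))y_{East} = 163.65 − 0.5·157.65, so 0.75y_{East} = 84.825 and y_{East} = 113.1.
Then y_{West} = 157.65 − 0.5·113.1 = 101.1.
Total catch: 113.1 + 101.1 = 214.2.

214.2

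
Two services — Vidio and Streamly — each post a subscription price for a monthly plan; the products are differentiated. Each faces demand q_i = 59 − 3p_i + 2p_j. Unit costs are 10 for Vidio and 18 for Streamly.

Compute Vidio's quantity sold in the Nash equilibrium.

41.25

Vidio's profit: π = (p_{Vidio} − 10)(59 − 3p_{Vidio} + 2p_{Streamly}).
∂π/∂p_{Vidio} = 89 − 6p_{Vidio} + 2p_{Streamly} = 0 ⇒ p_{Vidio} = 89/6 + (1/3)p_{Streamly}.
Similarly p_{Streamly} = 113/6 + (1/3)p_{Vidio}.
Substituting the second reaction function into the first: p_{Vidio} = 89/6 + (1/3)(113/6 + (1/3)p_{Vidio}), which gives (8/9)p_{Vidio} = 190/9 ⇒ p_{Vidio} = 23.75.
Then p_{Streamly} = 113/6 + (1/3)·23.75 = 26.75.
q_{Vidio} = 59 − 3·23.75 + 2·26.75 = 41.25.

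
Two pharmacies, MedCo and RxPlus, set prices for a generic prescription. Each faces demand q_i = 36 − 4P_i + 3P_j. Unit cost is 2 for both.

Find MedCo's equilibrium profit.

MedCo's profit: π = (P_{MedCo} − 2)(36 − 4P_{MedCo} + 3P_{RxPlus}).
∂π/∂P_{MedCo} = 44 − 8P_{MedCo} + 3P_{RxPlus} = 0 ⇒ P_{MedCo} = 5.5 + 0.375P_{RxPlus}.
By symmetry P_{RxPlus} = P_{MedCo}; substituting into the reaction function, 0.625P_{MedCo} = 5.5 and P_{MedCo} = 8.8.
q_{MedCo} = 36 − 4·8.8 + 3·8.8 = 27.2.
Profit = (8.8 − 2)·27.2 = 184.96.

184.96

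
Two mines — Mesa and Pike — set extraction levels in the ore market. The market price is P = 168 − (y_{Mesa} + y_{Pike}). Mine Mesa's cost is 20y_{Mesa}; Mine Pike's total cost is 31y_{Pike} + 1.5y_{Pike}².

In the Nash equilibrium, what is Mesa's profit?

4489

Mine Mesa's profit: π = y_{Mesa}(168 − (y_{Mesa} + y_{Pike})) − 20y_{Mesa}.
∂π/∂y_{Mesa} = 148 − 2y_{Mesa} − y_{Pike} = 0, so y_{Mesa} = 74 − 0.5y_{Pike}.
For Pike: ∂π/∂y_{Pike} = 137 − 5y_{Pike} − y_{Mesa} = 0 ⇒ y_{Pike} = 27.4 − 0.2y_{Mesa}.
Substituting the second reaction function into the first: y_{Mesa} = 74 − 0.5(27.4 − 0.2y_{Mesa}), which gives 0.9y_{Mesa} = 60.3 ⇒ y_{Mesa} = 67.
Then y_{Pike} = 27.4 − 0.2·67 = 14.
Price P = 168 − 81 = 87.
Mesa's profit: (87 − 20)·67 = 4489.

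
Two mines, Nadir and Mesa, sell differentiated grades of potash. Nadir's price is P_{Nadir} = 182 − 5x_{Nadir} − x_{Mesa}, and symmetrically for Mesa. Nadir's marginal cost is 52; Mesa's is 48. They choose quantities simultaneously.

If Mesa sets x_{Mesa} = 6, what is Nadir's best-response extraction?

12.4

Mine Nadir's profit: π = x_{Nadir}(182 − 5x_{Nadir} − x_{Mesa}) − 52x_{Nadir}.
∂π/∂x_{Nadir} = 130 − 10x_{Nadir} − x_{Mesa} = 0 ⇒ x_{Nadir} = 13 − 0.1x_{Mesa}.
At x_{Mesa} = 6: x_{Nadir} = 13 − 0.1·6 = 12.4.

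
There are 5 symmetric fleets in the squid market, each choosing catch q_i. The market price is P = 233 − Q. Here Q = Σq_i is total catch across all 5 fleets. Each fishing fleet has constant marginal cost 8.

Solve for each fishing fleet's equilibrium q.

37.5

A representative fishing fleet's profit is π_i = q_i(233 − Q) − 8q_i, with Q = q_i + Σ_{j≠i} q_j.
First-order condition: 225 − 2q_i − Σ_{j≠i} q_j = 0.
With identical fishing fleets, set every q_j = q: then 225 − 2q − 4q = 0, i.e. q = 225/6 = 37.5.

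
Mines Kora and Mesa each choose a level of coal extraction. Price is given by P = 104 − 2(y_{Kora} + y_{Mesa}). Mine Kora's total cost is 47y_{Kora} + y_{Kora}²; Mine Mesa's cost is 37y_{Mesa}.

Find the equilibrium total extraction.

Mine Kora's profit: π = y_{Kora}(104 − 2(y_{Kora} + y_{Mesa})) − 47y_{Kora} − y_{Kora}².
∂π/∂y_{Kora} = 57 − 6y_{Kora} − 2y_{Mesa} = 0, so y_{Kora} = 9.5 − (1/3)y_{Mesa}.
For Mesa: ∂π/∂y_{Mesa} = 67 − 4y_{Mesa} − 2y_{Kora} = 0 ⇒ y_{Mesa} = 16.75 − 0.5y_{Kora}.
Substituting the second reaction function into the first: y_{Kora} = 9.5 − (1/3)(16.75 − 0.5y_{Kora}), which gives (5/6)y_{Kora} = 47/12 ⇒ y_{Kora} = 4.7.
Then y_{Mesa} = 16.75 − 0.5·4.7 = 14.4.
Total extraction: 4.7 + 14.4 = 19.1.

19.1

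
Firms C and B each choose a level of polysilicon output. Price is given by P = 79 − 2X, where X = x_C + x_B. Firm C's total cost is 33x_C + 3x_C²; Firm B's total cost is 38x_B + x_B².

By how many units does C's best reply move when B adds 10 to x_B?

-2

Firm C's profit: π = x_C(79 − 2(x_C + x_B)) − 33x_C − 3x_C².
∂π/∂x_C = 46 − 10x_C − 2x_B = 0, so x_C = 4.6 − 0.2x_B.
The reaction-function slope is −0.2, so a 10-unit rise in x_B moves x_C by −0.2 × 10 = −2. C's best response falls — the actions are strategic substitutes.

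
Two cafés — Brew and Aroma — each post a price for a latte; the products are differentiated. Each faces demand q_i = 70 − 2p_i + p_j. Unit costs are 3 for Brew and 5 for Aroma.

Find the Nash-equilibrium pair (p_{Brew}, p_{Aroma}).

Brew's profit: π = (p_{Brew} − 3)(70 − 2p_{Brew} + p_{Aroma}).
∂π/∂p_{Brew} = 76 − 4p_{Brew} + p_{Aroma} = 0 ⇒ p_{Brew} = 19 + 0.25p_{Aroma}.
Similarly p_{Aroma} = 20 + 0.25p_{Brew}.
Substituting the second reaction function into the first: p_{Brew} = 19 + 0.25(20 + 0.25p_{Brew}), which gives 0.9375p_{Brew} = 24 ⇒ p_{Brew} = 25.6.
Then p_{Aroma} = 20 + 0.25·25.6 = 26.4.

25.6, 26.4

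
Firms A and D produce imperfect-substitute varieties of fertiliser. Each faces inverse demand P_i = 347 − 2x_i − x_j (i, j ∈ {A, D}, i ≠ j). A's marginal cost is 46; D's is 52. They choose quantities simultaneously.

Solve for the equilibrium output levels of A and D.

60.6, 58.6

Firm A's profit: π = x_A(347 − 2x_A − x_D) − 46x_A.
∂π/∂x_A = 301 − 4x_A − x_D = 0 ⇒ x_A = 75.25 − 0.25x_D.
Similarly x_D = 73.75 − 0.25x_A.
Solving the two reaction functions simultaneously: (1 − (−0.25)(−0.25))x_A = 75.25 − 0.25·73.75, so 0.9375x_A = 56.8125 and x_A = 60.6.
Then x_D = 73.75 − 0.25·60.6 = 58.6.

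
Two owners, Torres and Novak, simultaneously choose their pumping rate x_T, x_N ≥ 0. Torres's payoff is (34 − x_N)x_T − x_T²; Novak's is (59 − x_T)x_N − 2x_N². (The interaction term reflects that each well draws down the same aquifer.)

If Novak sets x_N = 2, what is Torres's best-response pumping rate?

16

Expanding Torres's payoff: 34x_T − x_Nx_T − x_T².
∂π/∂x_T = 34 − x_N − 2x_T = 0, so x_T = 17 − 0.5x_N.
At x_N = 2: x_T = 17 − 0.5·2 = 16.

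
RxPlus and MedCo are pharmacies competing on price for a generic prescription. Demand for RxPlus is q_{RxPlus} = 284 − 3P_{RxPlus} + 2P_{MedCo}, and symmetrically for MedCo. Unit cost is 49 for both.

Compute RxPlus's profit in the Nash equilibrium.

RxPlus's profit: π = (P_{RxPlus} − 49)(284 − 3P_{RxPlus} + 2P_{MedCo}).
∂π/∂P_{RxPlus} = 431 − 6P_{RxPlus} + 2P_{MedCo} = 0 ⇒ P_{RxPlus} = 431/6 + (1/3)P_{MedCo}.
By symmetry P_{MedCo} = P_{RxPlus}; substituting into the reaction function, (2/3)P_{RxPlus} = 431/6 and P_{RxPlus} = 107.75.
q_{RxPlus} = 284 − 3·107.75 + 2·107.75 = 176.25.
Profit = (107.75 − 49)·176.25 = 10354.6875.

10354.6875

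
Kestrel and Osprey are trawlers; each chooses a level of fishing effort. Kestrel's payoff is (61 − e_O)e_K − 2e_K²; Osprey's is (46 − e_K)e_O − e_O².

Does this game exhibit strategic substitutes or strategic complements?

Expanding Kestrel's payoff: 61e_K − e_Oe_K − 2e_K².
∂π/∂e_K = 61 − e_O − 4e_K = 0, so e_K = 15.25 − 0.25e_O.
The best-response slope de_K/de_O = −0.25 < 0: the reaction function is downward-sloping, so the choices are strategic substitutes.

strategic substitutes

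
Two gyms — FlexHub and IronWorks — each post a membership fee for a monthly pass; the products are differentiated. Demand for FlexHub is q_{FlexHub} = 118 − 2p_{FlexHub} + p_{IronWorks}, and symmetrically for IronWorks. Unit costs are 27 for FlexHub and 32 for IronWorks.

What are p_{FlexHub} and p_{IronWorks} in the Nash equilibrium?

FlexHub's profit: π = (p_{FlexHub} − 27)(118 − 2p_{FlexHub} + p_{IronWorks}).
∂π/∂p_{FlexHub} = 172 − 4p_{FlexHub} + p_{IronWorks} = 0 ⇒ p_{FlexHub} = 43 + 0.25p_{IronWorks}.
Similarly p_{IronWorks} = 45.5 + 0.25p_{FlexHub}.
Substituting the second reaction function into the first: p_{FlexHub} = 43 + 0.25(45.5 + 0.25p_{FlexHub}), which gives 0.9375p_{FlexHub} = 54.375 ⇒ p_{FlexHub} = 58.
Then p_{IronWorks} = 45.5 + 0.25·58 = 60.

58, 60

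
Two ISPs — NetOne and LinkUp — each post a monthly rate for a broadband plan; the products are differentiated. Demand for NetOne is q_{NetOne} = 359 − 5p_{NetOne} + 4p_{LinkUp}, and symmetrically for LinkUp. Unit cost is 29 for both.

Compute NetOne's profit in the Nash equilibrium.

NetOne's profit: π = (p_{NetOne} − 29)(359 − 5p_{NetOne} + 4p_{LinkUp}).
∂π/∂p_{NetOne} = 504 − 10p_{NetOne} + 4p_{LinkUp} = 0 ⇒ p_{NetOne} = 50.4 + 0.4p_{LinkUp}.
By symmetry p_{LinkUp} = p_{NetOne}; substituting into the reaction function, 0.6p_{NetOne} = 50.4 and p_{NetOne} = 84.
q_{NetOne} = 359 − 5·84 + 4·84 = 275.
Profit = (84 − 29)·275 = 15125.

15125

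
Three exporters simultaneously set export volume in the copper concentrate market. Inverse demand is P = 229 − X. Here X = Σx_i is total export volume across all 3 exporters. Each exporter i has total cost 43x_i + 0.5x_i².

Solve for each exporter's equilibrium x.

37.2

A representative exporter's profit is π_i = x_i(229 − X) − 43x_i − 0.5x_i², with X = x_i + Σ_{j≠i} x_j.
First-order condition: 186 − 3x_i − Σ_{j≠i} x_j = 0.
With identical exporters, set every x_j = x: then 186 − 3x − 2x = 0, i.e. x = 186/5 = 37.2.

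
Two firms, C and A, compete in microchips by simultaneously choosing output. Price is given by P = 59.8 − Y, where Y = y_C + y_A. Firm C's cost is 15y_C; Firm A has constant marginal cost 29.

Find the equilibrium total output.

Firm C's profit: π = y_C(59.8 − (y_C + y_A)) − 15y_C.
∂π/∂y_C = 44.8 − 2y_C − y_A = 0, so y_C = 22.4 − 0.5y_A.
By the same steps for A: y_A = 15.4 − 0.5y_C.
Solving the two reaction functions simultaneously: (1 − (−0.5)(−0.5))y_C = 22.4 − 0.5·15.4, so 0.75y_C = 14.7 and y_C = 19.6.
Then y_A = 15.4 − 0.5·19.6 = 5.6.
Total output: 19.6 + 5.6 = 25.2.

25.2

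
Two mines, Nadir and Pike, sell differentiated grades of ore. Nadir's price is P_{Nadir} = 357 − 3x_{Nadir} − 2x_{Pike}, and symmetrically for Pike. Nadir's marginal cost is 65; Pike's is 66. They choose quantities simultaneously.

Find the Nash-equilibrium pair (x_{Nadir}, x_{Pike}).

36.5625, 36.3125

Mine Nadir's profit: π = x_{Nadir}(357 − 3x_{Nadir} − 2x_{Pike}) − 65x_{Nadir}.
∂π/∂x_{Nadir} = 292 − 6x_{Nadir} − 2x_{Pike} = 0 ⇒ x_{Nadir} = 146/3 − (1/3)x_{Pike}.
Similarly x_{Pike} = 48.5 − (1/3)x_{Nadir}.
Substituting the second reaction function into the first: x_{Nadir} = 146/3 − (1/3)(48.5 − (1/3)x_{Nadir}), which gives (8/9)x_{Nadir} = 32.5 ⇒ x_{Nadir} = 36.5625.
Then x_{Pike} = 48.5 − (1/3)·36.5625 = 36.3125.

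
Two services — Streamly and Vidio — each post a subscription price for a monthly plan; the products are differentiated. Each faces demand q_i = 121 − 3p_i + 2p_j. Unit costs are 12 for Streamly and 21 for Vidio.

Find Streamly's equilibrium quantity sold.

86.8125

Streamly's profit: π = (p_{Streamly} − 12)(121 − 3p_{Streamly} + 2p_{Vidio}).
∂π/∂p_{Streamly} = 157 − 6p_{Streamly} + 2p_{Vidio} = 0 ⇒ p_{Streamly} = 157/6 + (1/3)p_{Vidio}.
Similarly p_{Vidio} = 92/3 + (1/3)p_{Streamly}.
Substituting the second reaction function into the first: p_{Streamly} = 157/6 + (1/3)(92/3 + (1/3)p_{Streamly}), which gives (8/9)p_{Streamly} = 655/18 ⇒ p_{Streamly} = 40.9375.
Then p_{Vidio} = 92/3 + (1/3)·40.9375 = 44.3125.
q_{Streamly} = 121 − 3·40.9375 + 2·44.3125 = 86.8125.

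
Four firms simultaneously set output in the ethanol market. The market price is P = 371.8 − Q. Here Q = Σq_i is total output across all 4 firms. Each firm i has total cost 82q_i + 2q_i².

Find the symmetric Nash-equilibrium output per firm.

32.2

A representative firm's profit is π_i = q_i(371.8 − Q) − 82q_i − 2q_i², with Q = q_i + Σ_{j≠i} q_j.
First-order condition: 289.8 − 6q_i − Σ_{j≠i} q_j = 0.
With identical firms, set every q_j = q: then 289.8 − 6q − 3q = 0, i.e. q = 289.8/9 = 32.2.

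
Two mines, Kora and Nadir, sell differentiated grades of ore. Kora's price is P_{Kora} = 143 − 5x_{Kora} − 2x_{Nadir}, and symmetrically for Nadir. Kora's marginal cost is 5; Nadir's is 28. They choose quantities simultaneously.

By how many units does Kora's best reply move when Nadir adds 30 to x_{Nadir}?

Mine Kora's profit: π = x_{Kora}(143 − 5x_{Kora} − 2x_{Nadir}) − 5x_{Kora}.
∂π/∂x_{Kora} = 138 − 10x_{Kora} − 2x_{Nadir} = 0 ⇒ x_{Kora} = 13.8 − 0.2x_{Nadir}.
The reaction-function slope is −0.2, so a 30-unit rise in x_{Nadir} moves x_{Kora} by −0.2 × 30 = −6. Kora's best response falls — the actions are strategic substitutes.

-6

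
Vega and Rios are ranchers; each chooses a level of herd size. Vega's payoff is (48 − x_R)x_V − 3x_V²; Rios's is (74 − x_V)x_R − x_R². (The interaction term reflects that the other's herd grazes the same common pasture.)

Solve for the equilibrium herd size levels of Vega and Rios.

Expanding Vega's payoff: 48x_V − x_Rx_V − 3x_V².
∂π/∂x_V = 48 − x_R − 6x_V = 0, so x_V = 8 − (1/6)x_R.
Likewise for Rios: x_R = 37 − 0.5x_V.
Solving the two reaction functions simultaneously: (1 − (−1/6)(−0.5))x_V = 8 − (1/6)·37, so (11/12)x_V = 11/6 and x_V = 2.
Then x_R = 37 − 0.5·2 = 36.

2, 36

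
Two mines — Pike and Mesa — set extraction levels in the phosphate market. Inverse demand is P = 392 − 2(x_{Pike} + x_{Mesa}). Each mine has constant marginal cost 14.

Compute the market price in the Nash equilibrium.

Mine Pike's profit: π = x_{Pike}(392 − 2(x_{Pike} + x_{Mesa})) − 14x_{Pike}.
∂π/∂x_{Pike} = 378 − 4x_{Pike} − 2x_{Mesa} = 0, so x_{Pike} = 94.5 − 0.5x_{Mesa}.
The game is symmetric, so in equilibrium x_{Mesa} = x_{Pike}: the reaction function gives 1.5x_{Pike} = 94.5, hence x_{Pike} = 63.
Equilibrium price: P = 392 − 2·126 = 140.

140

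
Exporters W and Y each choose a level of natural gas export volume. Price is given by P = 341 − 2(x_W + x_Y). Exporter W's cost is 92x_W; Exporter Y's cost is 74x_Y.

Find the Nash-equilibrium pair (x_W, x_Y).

38.5, 47.5

Exporter W's profit: π = x_W(341 − 2(x_W + x_Y)) − 92x_W.
∂π/∂x_W = 249 − 4x_W − 2x_Y = 0, so x_W = 62.25 − 0.5x_Y.
By the same steps for Y: x_Y = 66.75 − 0.5x_W.
Plugging x_Y into W's best response: x_W = 62.25 − 0.5(66.75 − 0.5x_W) ⇒ 0.75x_W = 28.875, so x_W = 38.5.
Then x_Y = 66.75 − 0.5·38.5 = 47.5.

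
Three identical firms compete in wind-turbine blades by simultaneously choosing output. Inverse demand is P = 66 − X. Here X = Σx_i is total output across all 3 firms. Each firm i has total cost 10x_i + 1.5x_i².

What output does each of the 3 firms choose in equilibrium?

A representative firm's profit is π_i = x_i(66 − X) − 10x_i − 1.5x_i², with X = x_i + Σ_{j≠i} x_j.
First-order condition: 56 − 5x_i − Σ_{j≠i} x_j = 0.
In a symmetric equilibrium every firm chooses the same x, so Σ_{j≠i} x_j = 2x. The condition becomes 56 − 7x = 0, giving x = 56/7 = 8.

8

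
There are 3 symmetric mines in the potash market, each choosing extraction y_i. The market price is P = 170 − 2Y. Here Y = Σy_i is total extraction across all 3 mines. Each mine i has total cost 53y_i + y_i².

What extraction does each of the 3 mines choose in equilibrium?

11.7

A representative mine's profit is π_i = y_i(170 − 2Y) − 53y_i − y_i², with Y = y_i + Σ_{j≠i} y_j.
First-order condition: 117 − 6y_i − 2Σ_{j≠i} y_j = 0.
With identical mines, set every y_j = y: then 117 − 6y − 4y = 0, i.e. y = 117/10 = 11.7.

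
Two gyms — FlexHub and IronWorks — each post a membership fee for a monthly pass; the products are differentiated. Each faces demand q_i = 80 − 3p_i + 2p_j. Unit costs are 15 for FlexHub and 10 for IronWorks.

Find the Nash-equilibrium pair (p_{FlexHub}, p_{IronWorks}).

30.3125, 28.4375

FlexHub's profit: π = (p_{FlexHub} − 15)(80 − 3p_{FlexHub} + 2p_{IronWorks}).
∂π/∂p_{FlexHub} = 125 − 6p_{FlexHub} + 2p_{IronWorks} = 0 ⇒ p_{FlexHub} = 125/6 + (1/3)p_{IronWorks}.
Similarly p_{IronWorks} = 55/3 + (1/3)p_{FlexHub}.
Plugging p_{IronWorks} into FlexHub's best response: p_{FlexHub} = 125/6 + (1/3)(55/3 + (1/3)p_{FlexHub}) ⇒ (8/9)p_{FlexHub} = 485/18, so p_{FlexHub} = 30.3125.
Then p_{IronWorks} = 55/3 + (1/3)·30.3125 = 28.4375.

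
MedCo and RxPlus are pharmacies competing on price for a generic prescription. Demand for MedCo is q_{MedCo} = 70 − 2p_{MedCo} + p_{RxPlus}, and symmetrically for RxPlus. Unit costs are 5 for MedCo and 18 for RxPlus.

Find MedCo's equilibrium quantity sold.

MedCo's profit: π = (p_{MedCo} − 5)(70 − 2p_{MedCo} + p_{RxPlus}).
∂π/∂p_{MedCo} = 80 − 4p_{MedCo} + p_{RxPlus} = 0 ⇒ p_{MedCo} = 20 + 0.25p_{RxPlus}.
Similarly p_{RxPlus} = 26.5 + 0.25p_{MedCo}.
Solving the two reaction functions simultaneously: (1 − (0.25)(0.25))p_{MedCo} = 20 + 0.25·26.5, so 0.9375p_{MedCo} = 26.625 and p_{MedCo} = 28.4.
Then p_{RxPlus} = 26.5 + 0.25·28.4 = 33.6.
q_{MedCo} = 70 − 2·28.4 + 33.6 = 46.8.

46.8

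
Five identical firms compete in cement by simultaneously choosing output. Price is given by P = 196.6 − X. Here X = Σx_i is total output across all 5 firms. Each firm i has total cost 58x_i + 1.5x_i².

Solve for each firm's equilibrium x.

15.4

A representative firm's profit is π_i = x_i(196.6 − X) − 58x_i − 1.5x_i², with X = x_i + Σ_{j≠i} x_j.
First-order condition: 138.6 − 5x_i − Σ_{j≠i} x_j = 0.
Imposing symmetry (x_j = x for all j) turns Σ_{j≠i} x_j into 4x, so 138.6 = 9x and x = 15.4.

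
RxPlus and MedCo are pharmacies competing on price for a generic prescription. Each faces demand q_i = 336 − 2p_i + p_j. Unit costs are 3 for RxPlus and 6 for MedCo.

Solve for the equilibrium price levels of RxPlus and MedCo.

114.4, 115.6

RxPlus's profit: π = (p_{RxPlus} − 3)(336 − 2p_{RxPlus} + p_{MedCo}).
∂π/∂p_{RxPlus} = 342 − 4p_{RxPlus} + p_{MedCo} = 0 ⇒ p_{RxPlus} = 85.5 + 0.25p_{MedCo}.
Similarly p_{MedCo} = 87 + 0.25p_{RxPlus}.
Plugging p_{MedCo} into RxPlus's best response: p_{RxPlus} = 85.5 + 0.25(87 + 0.25p_{RxPlus}) ⇒ 0.9375p_{RxPlus} = 107.25, so p_{RxPlus} = 114.4.
Then p_{MedCo} = 87 + 0.25·114.4 = 115.6.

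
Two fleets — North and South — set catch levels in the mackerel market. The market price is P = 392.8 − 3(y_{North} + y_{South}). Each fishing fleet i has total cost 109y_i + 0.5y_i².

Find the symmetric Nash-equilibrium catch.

28.38

Fishing fleet North's profit: π = y_{North}(392.8 − 3(y_{North} + y_{South})) − 109y_{North} − 0.5y_{North}².
∂π/∂y_{North} = 283.8 − 7y_{North} − 3y_{South} = 0, so y_{North} = 1419/35 − (3/7)y_{South}.
The game is symmetric, so in equilibrium y_{South} = y_{North}: the reaction function gives (10/7)y_{North} = 1419/35, hence y_{North} = 28.38.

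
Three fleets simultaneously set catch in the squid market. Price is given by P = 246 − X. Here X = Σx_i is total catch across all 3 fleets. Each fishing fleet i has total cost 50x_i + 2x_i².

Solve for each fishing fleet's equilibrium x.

A representative fishing fleet's profit is π_i = x_i(246 − X) − 50x_i − 2x_i², with X = x_i + Σ_{j≠i} x_j.
First-order condition: 196 − 6x_i − Σ_{j≠i} x_j = 0.
Imposing symmetry (x_j = x for all j) turns Σ_{j≠i} x_j into 2x, so 196 = 8x and x = 24.5.

24.5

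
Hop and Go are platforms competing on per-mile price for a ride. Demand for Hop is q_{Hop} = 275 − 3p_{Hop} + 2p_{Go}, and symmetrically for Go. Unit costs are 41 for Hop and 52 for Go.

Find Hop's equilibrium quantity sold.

181.6875

Hop's profit: π = (p_{Hop} − 41)(275 − 3p_{Hop} + 2p_{Go}).
∂π/∂p_{Hop} = 398 − 6p_{Hop} + 2p_{Go} = 0 ⇒ p_{Hop} = 199/3 + (1/3)p_{Go}.
Similarly p_{Go} = 431/6 + (1/3)p_{Hop}.
Plugging p_{Go} into Hop's best response: p_{Hop} = 199/3 + (1/3)(431/6 + (1/3)p_{Hop}) ⇒ (8/9)p_{Hop} = 1625/18, so p_{Hop} = 101.5625.
Then p_{Go} = 431/6 + (1/3)·101.5625 = 105.6875.
q_{Hop} = 275 − 3·101.5625 + 2·105.6875 = 181.6875.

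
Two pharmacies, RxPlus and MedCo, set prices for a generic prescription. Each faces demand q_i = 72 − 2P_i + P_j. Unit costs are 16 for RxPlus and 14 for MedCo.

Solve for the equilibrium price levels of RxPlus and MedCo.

34.4, 33.6

RxPlus's profit: π = (P_{RxPlus} − 16)(72 − 2P_{RxPlus} + P_{MedCo}).
∂π/∂P_{RxPlus} = 104 − 4P_{RxPlus} + P_{MedCo} = 0 ⇒ P_{RxPlus} = 26 + 0.25P_{MedCo}.
Similarly P_{MedCo} = 25 + 0.25P_{RxPlus}.
Substituting the second reaction function into the first: P_{RxPlus} = 26 + 0.25(25 + 0.25P_{RxPlus}), which gives 0.9375P_{RxPlus} = 32.25 ⇒ P_{RxPlus} = 34.4.
Then P_{MedCo} = 25 + 0.25·34.4 = 33.6.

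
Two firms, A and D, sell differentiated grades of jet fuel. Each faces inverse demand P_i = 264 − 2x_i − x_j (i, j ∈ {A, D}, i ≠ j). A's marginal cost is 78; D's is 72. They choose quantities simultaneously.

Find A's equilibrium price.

151.6

Firm A's profit: π = x_A(264 − 2x_A − x_D) − 78x_A.
∂π/∂x_A = 186 − 4x_A − x_D = 0 ⇒ x_A = 46.5 − 0.25x_D.
Similarly x_D = 48 − 0.25x_A.
Solving the two reaction functions simultaneously: (1 − (−0.25)(−0.25))x_A = 46.5 − 0.25·48, so 0.9375x_A = 34.5 and x_A = 36.8.
Then x_D = 48 − 0.25·36.8 = 38.8.
P_A = 264 − 2·36.8 − 38.8 = 151.6.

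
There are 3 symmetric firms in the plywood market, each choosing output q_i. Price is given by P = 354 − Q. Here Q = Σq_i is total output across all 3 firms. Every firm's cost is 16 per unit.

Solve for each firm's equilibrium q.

A representative firm's profit is π_i = q_i(354 − Q) − 16q_i, with Q = q_i + Σ_{j≠i} q_j.
First-order condition: 338 − 2q_i − Σ_{j≠i} q_j = 0.
With identical firms, set every q_j = q: then 338 − 2q − 2q = 0, i.e. q = 338/4 = 84.5.

84.5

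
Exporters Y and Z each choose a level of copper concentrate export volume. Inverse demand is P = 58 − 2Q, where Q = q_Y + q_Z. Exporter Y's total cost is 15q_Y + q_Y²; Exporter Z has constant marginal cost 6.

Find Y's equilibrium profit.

34.68

Exporter Y's profit: π = q_Y(58 − 2(q_Y + q_Z)) − 15q_Y − q_Y².
∂π/∂q_Y = 43 − 6q_Y − 2q_Z = 0, so q_Y = 43/6 − (1/3)q_Z.
For Z: ∂π/∂q_Z = 52 − 4q_Z − 2q_Y = 0 ⇒ q_Z = 13 − 0.5q_Y.
Solving the two reaction functions simultaneously: (1 − (−1/3)(−0.5))q_Y = 43/6 − (1/3)·13, so (5/6)q_Y = 17/6 and q_Y = 3.4.
Then q_Z = 13 − 0.5·3.4 = 11.3.
Price P = 58 − 2·14.7 = 28.6.
Y's profit: (28.6 − 15)·3.4 − (3.4)² = 34.68.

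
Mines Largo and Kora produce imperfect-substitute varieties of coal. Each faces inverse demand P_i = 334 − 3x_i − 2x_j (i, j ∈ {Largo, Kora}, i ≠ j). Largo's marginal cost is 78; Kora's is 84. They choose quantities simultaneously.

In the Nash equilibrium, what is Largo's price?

175.125

Mine Largo's profit: π = x_{Largo}(334 − 3x_{Largo} − 2x_{Kora}) − 78x_{Largo}.
∂π/∂x_{Largo} = 256 − 6x_{Largo} − 2x_{Kora} = 0 ⇒ x_{Largo} = 128/3 − (1/3)x_{Kora}.
Similarly x_{Kora} = 125/3 − (1/3)x_{Largo}.
Solving the two reaction functions simultaneously: (1 − (−1/3)(−1/3))x_{Largo} = 128/3 − (1/3)·(125/3), so (8/9)x_{Largo} = 259/9 and x_{Largo} = 32.375.
Then x_{Kora} = 125/3 − (1/3)·32.375 = 30.875.
P_{Largo} = 334 − 3·32.375 − 2·30.875 = 175.125.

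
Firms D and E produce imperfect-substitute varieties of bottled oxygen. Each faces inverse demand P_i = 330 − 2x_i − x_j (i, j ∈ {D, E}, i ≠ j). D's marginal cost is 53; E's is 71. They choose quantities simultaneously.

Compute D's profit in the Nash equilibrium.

6407.12

Firm D's profit: π = x_D(330 − 2x_D − x_E) − 53x_D.
∂π/∂x_D = 277 − 4x_D − x_E = 0 ⇒ x_D = 69.25 − 0.25x_E.
Similarly x_E = 64.75 − 0.25x_D.
Plugging x_E into D's best response: x_D = 69.25 − 0.25(64.75 − 0.25x_D) ⇒ 0.9375x_D = 53.0625, so x_D = 56.6.
Then x_E = 64.75 − 0.25·56.6 = 50.6.
P_D = 330 − 2·56.6 − 50.6 = 166.2.
Profit = (166.2 − 53)·56.6 = 6407.12.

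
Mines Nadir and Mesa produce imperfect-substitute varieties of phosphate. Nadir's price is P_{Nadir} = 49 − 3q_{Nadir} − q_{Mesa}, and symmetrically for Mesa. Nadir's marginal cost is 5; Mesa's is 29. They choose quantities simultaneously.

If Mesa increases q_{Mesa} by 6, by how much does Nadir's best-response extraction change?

-1

Mine Nadir's profit: π = q_{Nadir}(49 − 3q_{Nadir} − q_{Mesa}) − 5q_{Nadir}.
∂π/∂q_{Nadir} = 44 − 6q_{Nadir} − q_{Mesa} = 0 ⇒ q_{Nadir} = 22/3 − (1/6)q_{Mesa}.
The reaction-function slope is −1/6, so a 6-unit rise in q_{Mesa} moves q_{Nadir} by −1/6 × 6 = −1. Nadir's best response falls — the actions are strategic substitutes.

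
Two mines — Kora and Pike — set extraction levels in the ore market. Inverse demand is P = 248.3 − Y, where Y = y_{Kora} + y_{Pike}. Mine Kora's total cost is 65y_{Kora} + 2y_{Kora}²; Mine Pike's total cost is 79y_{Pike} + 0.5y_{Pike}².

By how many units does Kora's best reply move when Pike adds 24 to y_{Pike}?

-4

Mine Kora's profit: π = y_{Kora}(248.3 − (y_{Kora} + y_{Pike})) − 65y_{Kora} − 2y_{Kora}².
∂π/∂y_{Kora} = 183.3 − 6y_{Kora} − y_{Pike} = 0, so y_{Kora} = 30.55 − (1/6)y_{Pike}.
The reaction-function slope is −1/6, so a 24-unit rise in y_{Pike} moves y_{Kora} by −1/6 × 24 = −4. Kora's best response falls — the actions are strategic substitutes.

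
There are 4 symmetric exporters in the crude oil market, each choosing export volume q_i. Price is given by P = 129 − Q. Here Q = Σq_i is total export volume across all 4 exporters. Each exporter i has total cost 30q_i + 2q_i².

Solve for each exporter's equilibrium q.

11

A representative exporter's profit is π_i = q_i(129 − Q) − 30q_i − 2q_i², with Q = q_i + Σ_{j≠i} q_j.
First-order condition: 99 − 6q_i − Σ_{j≠i} q_j = 0.
With identical exporters, set every q_j = q: then 99 − 6q − 3q = 0, i.e. q = 99/9 = 11.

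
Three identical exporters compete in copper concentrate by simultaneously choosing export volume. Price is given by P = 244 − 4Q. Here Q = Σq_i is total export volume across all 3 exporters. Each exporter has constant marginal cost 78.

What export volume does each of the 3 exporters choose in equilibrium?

A representative exporter's profit is π_i = q_i(244 − 4Q) − 78q_i, with Q = q_i + Σ_{j≠i} q_j.
First-order condition: 166 − 8q_i − 4Σ_{j≠i} q_j = 0.
In a symmetric equilibrium every exporter chooses the same q, so Σ_{j≠i} q_j = 2q. The condition becomes 166 − 16q = 0, giving q = 166/16 = 10.375.

10.375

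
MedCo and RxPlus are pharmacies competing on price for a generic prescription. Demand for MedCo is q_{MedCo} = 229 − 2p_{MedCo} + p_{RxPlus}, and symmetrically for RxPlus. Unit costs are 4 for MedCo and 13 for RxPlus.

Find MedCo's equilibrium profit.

11612.88

MedCo's profit: π = (p_{MedCo} − 4)(229 − 2p_{MedCo} + p_{RxPlus}).
∂π/∂p_{MedCo} = 237 − 4p_{MedCo} + p_{RxPlus} = 0 ⇒ p_{MedCo} = 59.25 + 0.25p_{RxPlus}.
Similarly p_{RxPlus} = 63.75 + 0.25p_{MedCo}.
Plugging p_{RxPlus} into MedCo's best response: p_{MedCo} = 59.25 + 0.25(63.75 + 0.25p_{MedCo}) ⇒ 0.9375p_{MedCo} = 75.1875, so p_{MedCo} = 80.2.
Then p_{RxPlus} = 63.75 + 0.25·80.2 = 83.8.
q_{MedCo} = 229 − 2·80.2 + 83.8 = 152.4.
Profit = (80.2 − 4)·152.4 = 11612.88.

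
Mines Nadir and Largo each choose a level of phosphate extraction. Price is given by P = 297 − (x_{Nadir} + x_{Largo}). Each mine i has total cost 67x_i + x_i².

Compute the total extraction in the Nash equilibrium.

92

Mine Nadir's profit: π = x_{Nadir}(297 − (x_{Nadir} + x_{Largo})) − 67x_{Nadir} − x_{Nadir}².
∂π/∂x_{Nadir} = 230 − 4x_{Nadir} − x_{Largo} = 0, so x_{Nadir} = 57.5 − 0.25x_{Largo}.
By symmetry x_{Largo} = x_{Nadir}; substituting into the reaction function, 1.25x_{Nadir} = 57.5 and x_{Nadir} = 46.
Total extraction: 46 + 46 = 92.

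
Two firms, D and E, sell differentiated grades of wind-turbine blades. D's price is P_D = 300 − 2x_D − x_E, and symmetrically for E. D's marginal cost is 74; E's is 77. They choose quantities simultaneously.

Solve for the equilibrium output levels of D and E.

Firm D's profit: π = x_D(300 − 2x_D − x_E) − 74x_D.
∂π/∂x_D = 226 − 4x_D − x_E = 0 ⇒ x_D = 56.5 − 0.25x_E.
Similarly x_E = 55.75 − 0.25x_D.
Solving the two reaction functions simultaneously: (1 − (−0.25)(−0.25))x_D = 56.5 − 0.25·55.75, so 0.9375x_D = 42.5625 and x_D = 45.4.
Then x_E = 55.75 − 0.25·45.4 = 44.4.

45.4, 44.4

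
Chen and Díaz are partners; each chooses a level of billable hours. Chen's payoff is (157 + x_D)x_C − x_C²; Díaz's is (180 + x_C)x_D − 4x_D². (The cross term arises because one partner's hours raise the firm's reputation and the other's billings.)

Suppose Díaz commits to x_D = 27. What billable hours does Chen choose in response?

92

Expanding Chen's payoff: 157x_C + x_Dx_C − x_C².
∂π/∂x_C = 157 + x_D − 2x_C = 0, so x_C = 78.5 + 0.5x_D.
At x_D = 27: x_C = 78.5 + 0.5·27 = 92.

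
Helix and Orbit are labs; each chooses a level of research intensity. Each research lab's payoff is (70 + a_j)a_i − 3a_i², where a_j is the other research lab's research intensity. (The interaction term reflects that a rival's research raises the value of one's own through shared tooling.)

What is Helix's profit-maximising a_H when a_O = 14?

14

Helix's payoff is (70 + a_O)a_H − 3a_H².
∂π/∂a_H = 70 + a_O − 6a_H = 0, so a_H = 35/3 + (1/6)a_O.
At a_O = 14: a_H = 35/3 + (1/6)·14 = 14.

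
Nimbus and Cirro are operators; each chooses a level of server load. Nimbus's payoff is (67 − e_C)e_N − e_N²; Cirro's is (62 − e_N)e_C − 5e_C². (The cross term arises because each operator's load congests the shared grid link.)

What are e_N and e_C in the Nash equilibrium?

32, 3

Expanding Nimbus's payoff: 67e_N − e_Ce_N − e_N².
∂π/∂e_N = 67 − e_C − 2e_N = 0, so e_N = 33.5 − 0.5e_C.
Likewise for Cirro: e_C = 6.2 − 0.1e_N.
Plugging e_C into Nimbus's best response: e_N = 33.5 − 0.5(6.2 − 0.1e_N) ⇒ 0.95e_N = 30.4, so e_N = 32.
Then e_C = 6.2 − 0.1·32 = 3.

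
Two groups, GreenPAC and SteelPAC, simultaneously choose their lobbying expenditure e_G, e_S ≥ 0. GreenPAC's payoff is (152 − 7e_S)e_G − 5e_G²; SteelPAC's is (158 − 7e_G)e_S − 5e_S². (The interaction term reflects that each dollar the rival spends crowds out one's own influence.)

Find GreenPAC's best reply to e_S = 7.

Expanding GreenPAC's payoff: 152e_G − 7e_Se_G − 5e_G².
∂π/∂e_G = 152 − 7e_S − 10e_G = 0, so e_G = 15.2 − 0.7e_S.
At e_S = 7: e_G = 15.2 − 0.7·7 = 10.3.

10.3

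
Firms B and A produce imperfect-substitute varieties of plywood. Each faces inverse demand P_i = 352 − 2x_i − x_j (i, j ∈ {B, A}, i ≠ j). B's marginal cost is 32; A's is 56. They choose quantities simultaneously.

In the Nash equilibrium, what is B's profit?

Firm B's profit: π = x_B(352 − 2x_B − x_A) − 32x_B.
∂π/∂x_B = 320 − 4x_B − x_A = 0 ⇒ x_B = 80 − 0.25x_A.
Similarly x_A = 74 − 0.25x_B.
Solving the two reaction functions simultaneously: (1 − (−0.25)(−0.25))x_B = 80 − 0.25·74, so 0.9375x_B = 61.5 and x_B = 65.6.
Then x_A = 74 − 0.25·65.6 = 57.6.
P_B = 352 − 2·65.6 − 57.6 = 163.2.
Profit = (163.2 − 32)·65.6 = 8606.72.

8606.72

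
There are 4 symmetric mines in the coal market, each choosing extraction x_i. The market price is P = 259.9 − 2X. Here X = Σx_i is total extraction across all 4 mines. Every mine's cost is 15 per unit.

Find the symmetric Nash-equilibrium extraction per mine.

24.49

A representative mine's profit is π_i = x_i(259.9 − 2X) − 15x_i, with X = x_i + Σ_{j≠i} x_j.
First-order condition: 244.9 − 4x_i − 2Σ_{j≠i} x_j = 0.
In a symmetric equilibrium every mine chooses the same x, so Σ_{j≠i} x_j = 3x. The condition becomes 244.9 − 10x = 0, giving x = 244.9/10 = 24.49.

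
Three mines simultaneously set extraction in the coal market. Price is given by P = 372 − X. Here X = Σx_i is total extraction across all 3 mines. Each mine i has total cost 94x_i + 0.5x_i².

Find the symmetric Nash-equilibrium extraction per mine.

A representative mine's profit is π_i = x_i(372 − X) − 94x_i − 0.5x_i², with X = x_i + Σ_{j≠i} x_j.
First-order condition: 278 − 3x_i − Σ_{j≠i} x_j = 0.
Imposing symmetry (x_j = x for all j) turns Σ_{j≠i} x_j into 2x, so 278 = 5x and x = 55.6.

55.6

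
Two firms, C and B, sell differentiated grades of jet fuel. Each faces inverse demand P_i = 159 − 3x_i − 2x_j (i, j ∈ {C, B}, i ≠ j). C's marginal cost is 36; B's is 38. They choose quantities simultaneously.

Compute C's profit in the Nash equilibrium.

720.75

Firm C's profit: π = x_C(159 − 3x_C − 2x_B) − 36x_C.
∂π/∂x_C = 123 − 6x_C − 2x_B = 0 ⇒ x_C = 20.5 − (1/3)x_B.
Similarly x_B = 121/6 − (1/3)x_C.
Plugging x_B into C's best response: x_C = 20.5 − (1/3)(121/6 − (1/3)x_C) ⇒ (8/9)x_C = 124/9, so x_C = 15.5.
Then x_B = 121/6 − (1/3)·15.5 = 15.
P_C = 159 − 3·15.5 − 2·15 = 82.5.
Profit = (82.5 − 36)·15.5 = 720.75.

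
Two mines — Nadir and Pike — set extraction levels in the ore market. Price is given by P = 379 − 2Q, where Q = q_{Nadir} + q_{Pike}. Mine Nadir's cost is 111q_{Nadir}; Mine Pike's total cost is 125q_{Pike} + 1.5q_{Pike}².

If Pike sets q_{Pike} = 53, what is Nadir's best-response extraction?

40.5

Mine Nadir's profit: π = q_{Nadir}(379 − 2(q_{Nadir} + q_{Pike})) − 111q_{Nadir}.
∂π/∂q_{Nadir} = 268 − 4q_{Nadir} − 2q_{Pike} = 0, so q_{Nadir} = 67 − 0.5q_{Pike}.
At q_{Pike} = 53: q_{Nadir} = 67 − 0.5·53 = 40.5.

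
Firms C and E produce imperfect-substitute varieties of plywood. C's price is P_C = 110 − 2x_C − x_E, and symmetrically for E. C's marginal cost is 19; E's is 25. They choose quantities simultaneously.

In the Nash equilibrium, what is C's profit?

691.92

Firm C's profit: π = x_C(110 − 2x_C − x_E) − 19x_C.
∂π/∂x_C = 91 − 4x_C − x_E = 0 ⇒ x_C = 22.75 − 0.25x_E.
Similarly x_E = 21.25 − 0.25x_C.
Plugging x_E into C's best response: x_C = 22.75 − 0.25(21.25 − 0.25x_C) ⇒ 0.9375x_C = 17.4375, so x_C = 18.6.
Then x_E = 21.25 − 0.25·18.6 = 16.6.
P_C = 110 − 2·18.6 − 16.6 = 56.2.
Profit = (56.2 − 19)·18.6 = 691.92.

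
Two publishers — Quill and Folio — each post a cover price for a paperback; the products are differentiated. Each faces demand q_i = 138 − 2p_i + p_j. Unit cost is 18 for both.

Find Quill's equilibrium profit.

3200

Quill's profit: π = (p_{Quill} − 18)(138 − 2p_{Quill} + p_{Folio}).
∂π/∂p_{Quill} = 174 − 4p_{Quill} + p_{Folio} = 0 ⇒ p_{Quill} = 43.5 + 0.25p_{Folio}.
Setting p_{Quill} = p_{Folio} in the reaction function: p_{Quill} = 43.5 + 0.25p_{Quill}, so p_{Quill} = 43.5 / 0.75 = 58.
q_{Quill} = 138 − 2·58 + 58 = 80.
Profit = (58 − 18)·80 = 3200.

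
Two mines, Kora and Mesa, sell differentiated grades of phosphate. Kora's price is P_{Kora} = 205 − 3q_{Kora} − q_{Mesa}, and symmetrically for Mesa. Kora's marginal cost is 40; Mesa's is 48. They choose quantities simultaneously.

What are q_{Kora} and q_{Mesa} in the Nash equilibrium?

Mine Kora's profit: π = q_{Kora}(205 − 3q_{Kora} − q_{Mesa}) − 40q_{Kora}.
∂π/∂q_{Kora} = 165 − 6q_{Kora} − q_{Mesa} = 0 ⇒ q_{Kora} = 27.5 − (1/6)q_{Mesa}.
Similarly q_{Mesa} = 157/6 − (1/6)q_{Kora}.
Substituting the second reaction function into the first: q_{Kora} = 27.5 − (1/6)(157/6 − (1/6)q_{Kora}), which gives (35/36)q_{Kora} = 833/36 ⇒ q_{Kora} = 23.8.
Then q_{Mesa} = 157/6 − (1/6)·23.8 = 22.2.

23.8, 22.2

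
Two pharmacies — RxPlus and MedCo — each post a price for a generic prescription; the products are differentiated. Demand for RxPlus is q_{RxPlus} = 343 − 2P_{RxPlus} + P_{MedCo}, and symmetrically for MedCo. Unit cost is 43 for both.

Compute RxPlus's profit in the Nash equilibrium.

RxPlus's profit: π = (P_{RxPlus} − 43)(343 − 2P_{RxPlus} + P_{MedCo}).
∂π/∂P_{RxPlus} = 429 − 4P_{RxPlus} + P_{MedCo} = 0 ⇒ P_{RxPlus} = 107.25 + 0.25P_{MedCo}.
The game is symmetric, so in equilibrium P_{MedCo} = P_{RxPlus}: the reaction function gives 0.75P_{RxPlus} = 107.25, hence P_{RxPlus} = 143.
q_{RxPlus} = 343 − 2·143 + 143 = 200.
Profit = (143 − 43)·200 = 20000.

20000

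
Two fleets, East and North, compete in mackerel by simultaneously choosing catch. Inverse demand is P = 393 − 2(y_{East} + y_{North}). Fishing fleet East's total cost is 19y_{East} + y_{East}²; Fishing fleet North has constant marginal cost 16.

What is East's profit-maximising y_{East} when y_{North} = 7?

Fishing fleet East's profit: π = y_{East}(393 − 2(y_{East} + y_{North})) − 19y_{East} − y_{East}².
∂π/∂y_{East} = 374 − 6y_{East} − 2y_{North} = 0, so y_{East} = 187/3 − (1/3)y_{North}.
At y_{North} = 7: y_{East} = 187/3 − (1/3)·7 = 60.

60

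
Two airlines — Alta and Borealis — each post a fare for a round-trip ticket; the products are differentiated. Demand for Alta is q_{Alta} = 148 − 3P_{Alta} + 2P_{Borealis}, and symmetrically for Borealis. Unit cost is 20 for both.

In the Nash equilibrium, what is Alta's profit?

3072

Alta's profit: π = (P_{Alta} − 20)(148 − 3P_{Alta} + 2P_{Borealis}).
∂π/∂P_{Alta} = 208 − 6P_{Alta} + 2P_{Borealis} = 0 ⇒ P_{Alta} = 104/3 + (1/3)P_{Borealis}.
Setting P_{Alta} = P_{Borealis} in the reaction function: P_{Alta} = 104/3 + (1/3)P_{Alta}, so P_{Alta} = (104/3) / (2/3) = 52.
q_{Alta} = 148 − 3·52 + 2·52 = 96.
Profit = (52 − 20)·96 = 3072.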